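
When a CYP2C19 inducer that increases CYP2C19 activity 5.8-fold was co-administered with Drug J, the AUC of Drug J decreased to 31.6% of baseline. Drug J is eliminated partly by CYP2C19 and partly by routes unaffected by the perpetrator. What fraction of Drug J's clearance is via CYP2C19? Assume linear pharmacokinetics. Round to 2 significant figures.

Let x = fm,CYP2C19. Because AUC ∝ 1/CL, relative clearance rose to 1/0.316 = 3.165.
Only the CYP2C19 route changed, so 3.165 = x·5.8 + (1 − x), giving x = 0.45.

0.45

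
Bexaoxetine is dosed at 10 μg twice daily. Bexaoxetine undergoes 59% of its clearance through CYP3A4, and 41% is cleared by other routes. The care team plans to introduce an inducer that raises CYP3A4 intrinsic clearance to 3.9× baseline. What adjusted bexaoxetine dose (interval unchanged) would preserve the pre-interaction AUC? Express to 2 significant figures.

27 μg

The CYP3A4 pathway (59% of clearance) increases to 3.9× activity: 0.59 × 3.9 = 2.301.
The remaining 41% of clearance is unaffected.
Relative clearance = 2.301 + 0.41 = 2.711.
To maintain the same steady-state level, dose must scale with clearance: new dose = 10 × 2.711 = 27 μg.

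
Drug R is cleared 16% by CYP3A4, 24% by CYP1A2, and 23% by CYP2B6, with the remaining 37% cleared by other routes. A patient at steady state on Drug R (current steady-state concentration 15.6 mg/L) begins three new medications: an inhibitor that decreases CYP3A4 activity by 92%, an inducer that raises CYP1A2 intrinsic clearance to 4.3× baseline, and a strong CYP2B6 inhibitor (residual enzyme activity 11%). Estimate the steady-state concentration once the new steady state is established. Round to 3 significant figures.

The CYP3A4 pathway (16% of clearance) drops to 0.08× activity: 0.16 × 0.08 = 0.0128.
The CYP1A2 pathway (24% of clearance) is boosted to 4.3× activity: 0.24 × 4.3 = 1.032.
The CYP2B6 pathway (23% of clearance) is reduced to 0.11× activity: 0.23 × 0.11 = 0.0253.
The remaining 37% of clearance is unaffected.
New clearance relative to baseline: 0.0128 + 1.032 + 0.0253 + 0.37 = 1.4401.
New steady-state concentration = 15.6 / 1.4401 = 10.8 mg/L (concentration scales inversely with clearance).

10.8 mg/L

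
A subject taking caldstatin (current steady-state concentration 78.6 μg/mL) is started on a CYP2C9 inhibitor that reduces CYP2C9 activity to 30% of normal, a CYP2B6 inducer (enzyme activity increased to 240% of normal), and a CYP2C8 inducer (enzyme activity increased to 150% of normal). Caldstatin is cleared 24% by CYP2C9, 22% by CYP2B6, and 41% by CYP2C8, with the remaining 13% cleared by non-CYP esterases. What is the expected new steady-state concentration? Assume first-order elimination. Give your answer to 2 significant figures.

The CYP2C9 pathway (24% of clearance) is reduced to 0.3× activity: 0.24 × 0.3 = 0.072.
The CYP2B6 pathway (22% of clearance) increases to 2.4× activity: 0.22 × 2.4 = 0.528.
The CYP2C8 pathway (41% of clearance) rises to 1.5× activity: 0.41 × 1.5 = 0.615.
Non-CYP routes (13%) are unchanged.
New clearance relative to baseline: 0.072 + 0.528 + 0.615 + 0.13 = 1.345.
New steady-state concentration = 78.6 / 1.345 = 58 μg/mL (concentration scales inversely with clearance).

58 μg/mL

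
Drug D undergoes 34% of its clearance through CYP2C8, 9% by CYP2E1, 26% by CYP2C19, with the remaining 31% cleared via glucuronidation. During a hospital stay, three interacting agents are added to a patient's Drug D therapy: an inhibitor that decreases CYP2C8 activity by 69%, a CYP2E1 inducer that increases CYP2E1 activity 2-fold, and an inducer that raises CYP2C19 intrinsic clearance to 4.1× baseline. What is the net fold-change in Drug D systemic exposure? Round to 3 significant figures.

The CYP2C8 pathway (34% of clearance) is reduced to 0.31× activity: 0.34 × 0.31 = 0.1054.
The CYP2E1 pathway (9% of clearance) rises to 2× activity: 0.09 × 2 = 0.18.
The CYP2C19 pathway (26% of clearance) is boosted to 4.1× activity: 0.26 × 4.1 = 1.066.
The remaining 31% of clearance is unaffected.
Relative clearance = 0.1054 + 0.18 + 1.066 + 0.31 = 1.6614.
Net systemic exposure ratio = 1 / 1.6614 = 0.602.

0.602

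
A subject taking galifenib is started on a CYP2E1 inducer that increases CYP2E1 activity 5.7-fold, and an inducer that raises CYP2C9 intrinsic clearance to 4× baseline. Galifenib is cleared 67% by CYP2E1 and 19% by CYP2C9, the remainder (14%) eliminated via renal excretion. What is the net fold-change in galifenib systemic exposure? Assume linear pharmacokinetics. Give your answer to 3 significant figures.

The CYP2E1 pathway (67% of clearance) rises to 5.7× activity: 0.67 × 5.7 = 3.819.
The CYP2C9 pathway (19% of clearance) is boosted to 4× activity: 0.19 × 4 = 0.76.
The remaining 14% of clearance is unaffected.
Relative clearance = 3.819 + 0.76 + 0.14 = 4.719.
Because systemic exposure varies inversely with clearance, the combined effect is 1 / 4.719 = 0.212.

0.212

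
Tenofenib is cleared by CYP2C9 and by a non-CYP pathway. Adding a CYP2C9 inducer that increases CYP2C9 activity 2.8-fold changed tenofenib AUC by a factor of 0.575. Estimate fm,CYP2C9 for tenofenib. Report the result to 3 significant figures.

0.411

Let x = fm,CYP2C9. Because AUC ∝ 1/CL, relative clearance rose to 1/0.575 = 1.739.
Setting x·2.8 + (1 − x) = 1.739 and solving: x = (1.739 − 1)/(2.8 − 1) = 0.411.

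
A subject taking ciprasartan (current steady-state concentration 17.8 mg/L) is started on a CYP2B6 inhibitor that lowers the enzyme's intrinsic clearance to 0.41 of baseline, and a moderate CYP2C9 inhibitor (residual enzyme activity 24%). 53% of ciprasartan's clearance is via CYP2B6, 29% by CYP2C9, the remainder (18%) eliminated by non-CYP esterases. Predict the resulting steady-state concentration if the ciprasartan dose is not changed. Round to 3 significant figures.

38.1 mg/L

CYP2B6: 0.53 × 0.41 = 0.2173
CYP2C9: 0.29 × 0.24 = 0.0696
Other: 0.18 (unchanged)
Relative clearance = 0.2173 + 0.0696 + 0.18 = 0.4669.
Dividing the baseline by the relative clearance: 17.8 / 0.4669 = 38.1 mg/L.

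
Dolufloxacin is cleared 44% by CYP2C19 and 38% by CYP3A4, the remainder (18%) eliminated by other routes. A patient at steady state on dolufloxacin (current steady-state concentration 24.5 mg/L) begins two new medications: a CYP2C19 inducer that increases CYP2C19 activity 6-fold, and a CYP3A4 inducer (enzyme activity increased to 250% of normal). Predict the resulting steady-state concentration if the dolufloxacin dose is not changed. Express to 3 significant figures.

6.50 mg/L

CYP2C19: 0.44 × 6 = 2.64
CYP3A4: 0.38 × 2.5 = 0.95
Other: 0.18 (unchanged)
New clearance relative to baseline: 2.64 + 0.95 + 0.18 = 3.77.
New steady-state concentration = 24.5 / 3.77 = 6.50 mg/L (concentration scales inversely with clearance).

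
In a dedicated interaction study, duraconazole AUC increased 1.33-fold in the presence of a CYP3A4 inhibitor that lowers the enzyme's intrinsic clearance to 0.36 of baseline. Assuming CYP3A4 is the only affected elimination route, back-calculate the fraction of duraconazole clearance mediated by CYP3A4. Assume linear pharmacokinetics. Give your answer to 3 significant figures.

0.388

Let fm be the CYP3A4 fraction. New clearance relative to baseline = fm × 0.36 + (1 − fm).
AUC ratio = 1 / (new CL fraction), so new CL fraction = 1 / 1.33 = 0.7519.
fm × 0.36 + 1 − fm = 0.7519  ⇒  fm × (0.36 − 1) = −0.2481  ⇒  fm = 0.388.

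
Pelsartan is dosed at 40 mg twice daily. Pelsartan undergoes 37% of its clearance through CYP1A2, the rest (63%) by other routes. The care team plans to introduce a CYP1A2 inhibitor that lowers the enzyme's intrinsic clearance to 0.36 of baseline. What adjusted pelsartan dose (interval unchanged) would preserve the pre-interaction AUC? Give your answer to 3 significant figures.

30.5 mg

The CYP1A2 pathway (37% of clearance) is reduced to 0.36× activity: 0.37 × 0.36 = 0.1332.
Non-CYP routes (63%) are unchanged.
New clearance relative to baseline: 0.1332 + 0.63 = 0.7632.
Exposure is unchanged when dose changes in proportion to clearance. New dose = 40 mg × 0.7632 = 30.5 mg.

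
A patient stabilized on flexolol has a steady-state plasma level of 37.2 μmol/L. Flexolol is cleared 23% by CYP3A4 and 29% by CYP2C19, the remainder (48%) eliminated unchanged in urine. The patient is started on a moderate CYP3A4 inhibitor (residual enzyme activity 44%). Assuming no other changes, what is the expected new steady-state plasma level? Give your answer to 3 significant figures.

CYP3A4: 0.23 × 0.44 = 0.1012
CYP2C19: 0.29 (unchanged)
Other: 0.48 (unchanged)
Relative clearance = 0.1012 + 0.29 + 0.48 = 0.8712.
Steady-state plasma level ∝ 1/CL, so new value = 37.2 / 0.8712 = 42.7 μmol/L.

42.7 μmol/L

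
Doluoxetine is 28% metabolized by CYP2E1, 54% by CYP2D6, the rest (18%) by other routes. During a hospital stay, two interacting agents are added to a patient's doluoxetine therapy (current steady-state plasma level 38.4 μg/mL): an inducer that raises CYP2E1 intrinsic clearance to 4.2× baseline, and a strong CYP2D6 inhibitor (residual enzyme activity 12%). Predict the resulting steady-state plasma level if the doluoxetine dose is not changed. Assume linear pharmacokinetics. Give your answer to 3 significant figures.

27.0 μg/mL

The CYP2E1 pathway (28% of clearance) increases to 4.2× activity: 0.28 × 4.2 = 1.176.
The CYP2D6 pathway (54% of clearance) falls to 0.12× activity: 0.54 × 0.12 = 0.0648.
The remaining 18% of clearance is unaffected.
Relative clearance = 1.176 + 0.0648 + 0.18 = 1.4208.
Dividing the baseline by the relative clearance: 38.4 / 1.4208 = 27.0 μg/mL.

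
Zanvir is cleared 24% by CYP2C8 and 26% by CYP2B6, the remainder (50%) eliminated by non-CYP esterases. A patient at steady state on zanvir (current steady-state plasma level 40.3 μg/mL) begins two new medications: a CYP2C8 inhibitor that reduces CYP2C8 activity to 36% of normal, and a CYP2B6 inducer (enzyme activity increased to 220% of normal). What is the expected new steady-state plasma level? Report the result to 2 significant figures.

35 μg/mL

The CYP2C8 pathway (24% of clearance) drops to 0.36× activity: 0.24 × 0.36 = 0.0864.
The CYP2B6 pathway (26% of clearance) increases to 2.2× activity: 0.26 × 2.2 = 0.572.
Non-CYP routes (50%) are unchanged.
CL_new/CL_old = 0.0864 + 0.572 + 0.5 = 1.1584.
Steady-state plasma level ∝ 1/CL: new value = 40.3 / 1.1584 = 35 μg/mL.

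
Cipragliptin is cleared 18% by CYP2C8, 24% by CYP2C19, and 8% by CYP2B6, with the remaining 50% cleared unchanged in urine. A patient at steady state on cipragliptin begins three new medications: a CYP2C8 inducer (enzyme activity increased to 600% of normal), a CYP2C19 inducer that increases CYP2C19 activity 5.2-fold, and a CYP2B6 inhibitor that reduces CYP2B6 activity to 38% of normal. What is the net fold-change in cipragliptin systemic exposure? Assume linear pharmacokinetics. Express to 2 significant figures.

The CYP2C8 pathway (18% of clearance) rises to 6× activity: 0.18 × 6 = 1.08.
The CYP2C19 pathway (24% of clearance) rises to 5.2× activity: 0.24 × 5.2 = 1.248.
The CYP2B6 pathway (8% of clearance) is reduced to 0.38× activity: 0.08 × 0.38 = 0.0304.
The remaining 50% of clearance is unaffected.
New clearance relative to baseline: 1.08 + 1.248 + 0.0304 + 0.5 = 2.8584.
Systemic exposure ∝ 1/CL: fold-change = 1 / 2.8584 = 0.35.

0.35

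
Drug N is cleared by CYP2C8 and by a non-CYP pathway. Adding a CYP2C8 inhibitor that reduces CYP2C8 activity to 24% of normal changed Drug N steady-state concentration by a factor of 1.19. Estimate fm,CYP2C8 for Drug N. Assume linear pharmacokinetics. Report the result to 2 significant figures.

0.21

Call the CYP2C8 fraction fm. After the interaction, CL_new/CL_old = fm × 0.24 + (1 − fm).
Steady-state concentration ratio = 1 / (new CL fraction), so new CL fraction = 1 / 1.19 = 0.8403.
fm × 0.24 + 1 − fm = 0.8403  ⇒  fm × (0.24 − 1) = −0.1597  ⇒  fm = 0.21.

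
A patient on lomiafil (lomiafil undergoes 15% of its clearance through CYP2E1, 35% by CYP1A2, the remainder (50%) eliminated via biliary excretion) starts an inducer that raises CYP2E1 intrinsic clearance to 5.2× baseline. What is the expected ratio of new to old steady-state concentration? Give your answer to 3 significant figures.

The CYP2E1 pathway (15% of clearance) is boosted to 5.2× activity: 0.15 × 5.2 = 0.78.
CYP1A2 (35%) and the residual 50% are unaffected.
New clearance relative to baseline: 0.78 + 0.35 + 0.5 = 1.63.
Steady-state concentration is inversely proportional to clearance, so the fold-change is 1 / 1.63 = 0.613.

0.613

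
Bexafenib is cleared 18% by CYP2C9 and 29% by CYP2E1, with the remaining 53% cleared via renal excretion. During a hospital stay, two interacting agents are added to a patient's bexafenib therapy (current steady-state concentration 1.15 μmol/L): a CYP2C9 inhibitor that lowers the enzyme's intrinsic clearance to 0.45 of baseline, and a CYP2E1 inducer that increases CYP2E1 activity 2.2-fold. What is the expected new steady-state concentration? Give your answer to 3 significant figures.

The CYP2C9 pathway (18% of clearance) is reduced to 0.45× activity: 0.18 × 0.45 = 0.081.
The CYP2E1 pathway (29% of clearance) increases to 2.2× activity: 0.29 × 2.2 = 0.638.
Non-CYP routes (53%) are unchanged.
Relative clearance = 0.081 + 0.638 + 0.53 = 1.249.
New steady-state concentration = 1.15 / 1.249 = 0.921 μmol/L (concentration scales inversely with clearance).

0.921 μmol/L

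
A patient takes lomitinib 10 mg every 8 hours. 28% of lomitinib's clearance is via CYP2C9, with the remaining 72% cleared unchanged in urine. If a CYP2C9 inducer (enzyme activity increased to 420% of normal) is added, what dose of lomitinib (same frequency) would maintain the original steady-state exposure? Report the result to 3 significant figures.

CYP2C9: 0.28 × 4.2 = 1.176
Other: 0.72 (unchanged)
New clearance relative to baseline: 1.176 + 0.72 = 1.896.
Css,avg = (dose rate)/CL, so holding Css fixed requires dose ∝ CL: 10 × 1.896 = 19.0 mg.

19.0 mg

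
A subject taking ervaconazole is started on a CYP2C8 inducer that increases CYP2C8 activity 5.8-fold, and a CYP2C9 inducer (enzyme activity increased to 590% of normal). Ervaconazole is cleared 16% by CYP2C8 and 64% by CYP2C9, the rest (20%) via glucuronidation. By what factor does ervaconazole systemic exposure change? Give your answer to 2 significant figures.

0.20

The CYP2C8 pathway (16% of clearance) increases to 5.8× activity: 0.16 × 5.8 = 0.928.
The CYP2C9 pathway (64% of clearance) increases to 5.9× activity: 0.64 × 5.9 = 3.776.
The remaining 20% of clearance is unaffected.
CL_new/CL_old = 0.928 + 3.776 + 0.2 = 4.904.
Net systemic exposure ratio = 1 / 4.904 = 0.20.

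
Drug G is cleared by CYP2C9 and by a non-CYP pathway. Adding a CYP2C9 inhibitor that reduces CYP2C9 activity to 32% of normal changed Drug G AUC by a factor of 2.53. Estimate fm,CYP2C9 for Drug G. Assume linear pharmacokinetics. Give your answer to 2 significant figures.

0.89

Let fm be the CYP2C9 fraction. New clearance relative to baseline = fm × 0.32 + (1 − fm).
AUC ratio = 1 / (new CL fraction), so new CL fraction = 1 / 2.53 = 0.3953.
fm × 0.32 + 1 − fm = 0.3953  ⇒  fm × (0.32 − 1) = −0.6047  ⇒  fm = 0.89.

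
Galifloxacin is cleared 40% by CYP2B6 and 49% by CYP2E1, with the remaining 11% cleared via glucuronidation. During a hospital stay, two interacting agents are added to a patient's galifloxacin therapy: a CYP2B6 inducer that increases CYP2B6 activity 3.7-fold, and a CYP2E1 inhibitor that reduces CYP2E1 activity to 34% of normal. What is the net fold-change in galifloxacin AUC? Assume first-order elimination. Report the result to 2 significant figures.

The CYP2B6 pathway (40% of clearance) rises to 3.7× activity: 0.4 × 3.7 = 1.48.
The CYP2E1 pathway (49% of clearance) drops to 0.34× activity: 0.49 × 0.34 = 0.1666.
The remaining 11% of clearance is unaffected.
CL_new/CL_old = 1.48 + 0.1666 + 0.11 = 1.7566.
Because AUC varies inversely with clearance, the combined effect is 1 / 1.7566 = 0.57.

0.57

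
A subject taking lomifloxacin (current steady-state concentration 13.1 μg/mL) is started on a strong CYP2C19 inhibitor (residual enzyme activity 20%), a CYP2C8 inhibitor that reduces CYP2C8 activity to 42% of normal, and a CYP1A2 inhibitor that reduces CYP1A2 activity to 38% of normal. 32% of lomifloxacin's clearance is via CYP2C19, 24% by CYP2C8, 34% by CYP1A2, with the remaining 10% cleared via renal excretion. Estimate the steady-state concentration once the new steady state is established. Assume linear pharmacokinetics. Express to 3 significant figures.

33.2 μg/mL

The CYP2C19 pathway (32% of clearance) falls to 0.2× activity: 0.32 × 0.2 = 0.064.
The CYP2C8 pathway (24% of clearance) is reduced to 0.42× activity: 0.24 × 0.42 = 0.1008.
The CYP1A2 pathway (34% of clearance) drops to 0.38× activity: 0.34 × 0.38 = 0.1292.
The remaining 10% of clearance is unaffected.
Relative clearance = 0.064 + 0.1008 + 0.1292 + 0.1 = 0.394.
Dividing the baseline by the relative clearance: 13.1 / 0.394 = 33.2 μg/mL.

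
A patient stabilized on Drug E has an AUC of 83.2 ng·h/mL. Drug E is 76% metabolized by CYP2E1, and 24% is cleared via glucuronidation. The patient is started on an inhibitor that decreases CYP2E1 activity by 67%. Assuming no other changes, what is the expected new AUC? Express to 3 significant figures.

CYP2E1: 0.76 × 0.33 = 0.2508
Other: 0.24 (unchanged)
Relative clearance = 0.2508 + 0.24 = 0.4908.
New AUC = baseline ÷ relative clearance = 83.2 / 0.4908 = 170 ng·h/mL.

170 ng·h/mL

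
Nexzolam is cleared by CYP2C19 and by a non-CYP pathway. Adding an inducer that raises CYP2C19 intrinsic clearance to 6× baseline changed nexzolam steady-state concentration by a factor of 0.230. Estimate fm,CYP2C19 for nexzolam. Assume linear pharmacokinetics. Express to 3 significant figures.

0.670

CL'/CL = 1 / 0.230 = 4.348
6·fm + (1 − fm) = 4.348
fm = (4.348 − 1) / (6 − 1) = 0.670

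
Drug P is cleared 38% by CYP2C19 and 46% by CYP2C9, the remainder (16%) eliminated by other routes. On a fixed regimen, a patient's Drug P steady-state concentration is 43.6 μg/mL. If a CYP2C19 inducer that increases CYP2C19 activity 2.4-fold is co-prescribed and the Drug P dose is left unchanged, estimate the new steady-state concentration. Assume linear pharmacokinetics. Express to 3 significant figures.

28.5 μg/mL

The CYP2C19 pathway (38% of clearance) is boosted to 2.4× activity: 0.38 × 2.4 = 0.912.
CYP2C9 (46%) and the residual 16% are unaffected.
CL_new/CL_old = 0.912 + 0.46 + 0.16 = 1.532.
New steady-state concentration = baseline ÷ relative clearance = 43.6 / 1.532 = 28.5 μg/mL.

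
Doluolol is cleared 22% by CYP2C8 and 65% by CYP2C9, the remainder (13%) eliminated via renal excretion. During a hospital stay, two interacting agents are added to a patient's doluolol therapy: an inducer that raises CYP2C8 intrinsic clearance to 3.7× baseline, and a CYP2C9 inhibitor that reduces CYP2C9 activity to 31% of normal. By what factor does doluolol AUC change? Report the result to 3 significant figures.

0.873

CYP2C8: 0.22 × 3.7 = 0.814
CYP2C9: 0.65 × 0.31 = 0.2015
Other: 0.13 (unchanged)
Relative clearance = 0.814 + 0.2015 + 0.13 = 1.1455.
Net AUC ratio = 1 / 1.1455 = 0.873.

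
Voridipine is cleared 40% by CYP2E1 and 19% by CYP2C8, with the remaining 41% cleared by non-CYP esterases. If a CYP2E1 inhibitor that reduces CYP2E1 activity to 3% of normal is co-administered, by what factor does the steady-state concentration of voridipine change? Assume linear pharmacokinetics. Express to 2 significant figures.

1.6

CYP2E1: 0.4 × 0.03 = 0.012
CYP2C8: 0.19 (unchanged)
Other: 0.41 (unchanged)
New clearance relative to baseline: 0.012 + 0.19 + 0.41 = 0.612.
Steady-state concentration ratio = CL_old/CL_new = 1 / 0.612 = 1.6.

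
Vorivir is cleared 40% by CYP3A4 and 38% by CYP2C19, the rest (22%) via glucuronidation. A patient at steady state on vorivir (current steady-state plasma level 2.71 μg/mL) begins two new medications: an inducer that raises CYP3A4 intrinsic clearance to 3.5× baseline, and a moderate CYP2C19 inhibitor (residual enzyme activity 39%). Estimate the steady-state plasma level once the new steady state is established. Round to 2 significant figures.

CYP3A4: 0.4 × 3.5 = 1.4
CYP2C19: 0.38 × 0.39 = 0.1482
Other: 0.22 (unchanged)
CL_new/CL_old = 1.4 + 0.1482 + 0.22 = 1.7682.
New steady-state plasma level = 2.71 / 1.7682 = 1.5 μg/mL (concentration scales inversely with clearance).

1.5 μg/mL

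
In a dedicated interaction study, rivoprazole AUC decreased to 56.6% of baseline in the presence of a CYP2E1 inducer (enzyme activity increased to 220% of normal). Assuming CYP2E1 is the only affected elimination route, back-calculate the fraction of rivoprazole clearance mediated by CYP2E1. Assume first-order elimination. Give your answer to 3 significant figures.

Let fm be the CYP2E1 fraction. New clearance relative to baseline = fm × 2.2 + (1 − fm).
AUC ratio = 1 / (new CL fraction), so new CL fraction = 1 / 0.566 = 1.767.
fm × 2.2 + 1 − fm = 1.767  ⇒  fm × (2.2 − 1) = 0.7668  ⇒  fm = 0.639.

0.639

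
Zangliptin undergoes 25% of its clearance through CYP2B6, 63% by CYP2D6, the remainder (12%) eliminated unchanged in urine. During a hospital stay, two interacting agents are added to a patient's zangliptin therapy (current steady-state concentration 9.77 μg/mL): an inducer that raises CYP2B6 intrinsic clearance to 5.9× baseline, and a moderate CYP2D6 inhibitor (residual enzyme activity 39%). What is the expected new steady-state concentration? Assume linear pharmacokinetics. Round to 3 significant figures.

5.31 μg/mL

The CYP2B6 pathway (25% of clearance) rises to 5.9× activity: 0.25 × 5.9 = 1.475.
The CYP2D6 pathway (63% of clearance) drops to 0.39× activity: 0.63 × 0.39 = 0.2457.
The remaining 12% of clearance is unaffected.
Relative clearance = 1.475 + 0.2457 + 0.12 = 1.8407.
Dividing the baseline by the relative clearance: 9.77 / 1.8407 = 5.31 μg/mL.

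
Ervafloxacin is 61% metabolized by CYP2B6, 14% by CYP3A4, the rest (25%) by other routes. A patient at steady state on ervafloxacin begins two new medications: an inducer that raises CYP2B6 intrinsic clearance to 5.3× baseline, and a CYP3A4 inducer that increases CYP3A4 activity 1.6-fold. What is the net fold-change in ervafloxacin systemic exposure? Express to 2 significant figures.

0.27

CYP2B6: 0.61 × 5.3 = 3.233
CYP3A4: 0.14 × 1.6 = 0.224
Other: 0.25 (unchanged)
Relative clearance = 3.233 + 0.224 + 0.25 = 3.707.
Systemic exposure ∝ 1/CL: fold-change = 1 / 3.707 = 0.27.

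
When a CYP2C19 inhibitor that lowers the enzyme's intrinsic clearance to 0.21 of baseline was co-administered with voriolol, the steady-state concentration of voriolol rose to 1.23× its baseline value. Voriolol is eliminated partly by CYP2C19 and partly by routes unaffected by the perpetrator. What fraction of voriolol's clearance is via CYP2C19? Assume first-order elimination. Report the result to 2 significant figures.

Let fm be the CYP2C19 fraction. New clearance relative to baseline = fm × 0.21 + (1 − fm).
Steady-state concentration ratio = 1 / (new CL fraction), so new CL fraction = 1 / 1.23 = 0.813.
fm × 0.21 + 1 − fm = 0.813  ⇒  fm × (0.21 − 1) = −0.187  ⇒  fm = 0.24.

0.24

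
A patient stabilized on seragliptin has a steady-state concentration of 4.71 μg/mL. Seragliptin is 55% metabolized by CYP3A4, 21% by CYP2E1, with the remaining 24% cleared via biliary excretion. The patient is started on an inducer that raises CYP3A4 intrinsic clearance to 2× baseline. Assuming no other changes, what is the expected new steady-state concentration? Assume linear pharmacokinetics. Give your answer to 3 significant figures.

3.04 μg/mL

The CYP3A4 pathway (55% of clearance) increases to 2× activity: 0.55 × 2 = 1.1.
CYP2E1 (21%) and the residual 24% are unaffected.
CL_new/CL_old = 1.1 + 0.21 + 0.24 = 1.55.
Steady-state concentration ∝ 1/CL, so new value = 4.71 / 1.55 = 3.04 μg/mL.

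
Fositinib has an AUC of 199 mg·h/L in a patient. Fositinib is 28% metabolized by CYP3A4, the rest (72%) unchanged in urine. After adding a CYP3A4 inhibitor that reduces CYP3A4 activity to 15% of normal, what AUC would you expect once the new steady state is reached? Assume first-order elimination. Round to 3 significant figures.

261 mg·h/L

The CYP3A4 pathway (28% of clearance) falls to 0.15× activity: 0.28 × 0.15 = 0.042.
The remaining 72% of clearance is unaffected.
Relative clearance = 0.042 + 0.72 = 0.762.
AUC ∝ 1/CL, so new value = 199 / 0.762 = 261 mg·h/L.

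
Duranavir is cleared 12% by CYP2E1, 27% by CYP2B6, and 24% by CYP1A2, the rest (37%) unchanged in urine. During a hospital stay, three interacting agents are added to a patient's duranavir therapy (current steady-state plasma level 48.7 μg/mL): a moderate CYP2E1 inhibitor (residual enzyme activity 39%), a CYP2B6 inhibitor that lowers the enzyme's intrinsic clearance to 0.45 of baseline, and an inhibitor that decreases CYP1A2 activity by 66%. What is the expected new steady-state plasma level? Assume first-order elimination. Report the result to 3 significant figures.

CYP2E1: 0.12 × 0.39 = 0.0468
CYP2B6: 0.27 × 0.45 = 0.1215
CYP1A2: 0.24 × 0.34 = 0.0816
Other: 0.37 (unchanged)
CL_new/CL_old = 0.0468 + 0.1215 + 0.0816 + 0.37 = 0.6199.
Dividing the baseline by the relative clearance: 48.7 / 0.6199 = 78.6 μg/mL.

78.6 μg/mL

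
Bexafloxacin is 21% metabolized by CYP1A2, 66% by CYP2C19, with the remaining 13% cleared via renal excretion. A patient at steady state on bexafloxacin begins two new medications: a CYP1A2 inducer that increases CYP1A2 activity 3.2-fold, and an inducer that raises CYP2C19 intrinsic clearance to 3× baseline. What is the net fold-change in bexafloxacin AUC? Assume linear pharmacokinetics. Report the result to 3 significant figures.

0.359

CYP1A2: 0.21 × 3.2 = 0.672
CYP2C19: 0.66 × 3 = 1.98
Other: 0.13 (unchanged)
CL_new/CL_old = 0.672 + 1.98 + 0.13 = 2.782.
AUC ∝ 1/CL: fold-change = 1 / 2.782 = 0.359.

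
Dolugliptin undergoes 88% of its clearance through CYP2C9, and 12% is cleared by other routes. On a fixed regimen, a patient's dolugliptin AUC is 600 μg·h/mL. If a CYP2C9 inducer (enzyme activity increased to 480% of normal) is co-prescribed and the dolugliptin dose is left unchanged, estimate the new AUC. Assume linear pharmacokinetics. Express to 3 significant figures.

138 μg·h/mL

The CYP2C9 pathway (88% of clearance) increases to 4.8× activity: 0.88 × 4.8 = 4.224.
The remaining 12% of clearance is unaffected.
Relative clearance = 4.224 + 0.12 = 4.344.
With dosing unchanged, AUC scales as 1/CL: 600 / 4.344 = 138 μg·h/mL.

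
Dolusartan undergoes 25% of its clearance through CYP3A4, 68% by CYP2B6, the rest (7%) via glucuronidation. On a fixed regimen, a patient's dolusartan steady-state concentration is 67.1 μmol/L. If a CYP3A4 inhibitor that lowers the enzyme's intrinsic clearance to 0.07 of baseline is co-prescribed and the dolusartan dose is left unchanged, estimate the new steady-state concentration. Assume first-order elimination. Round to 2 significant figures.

The CYP3A4 pathway (25% of clearance) falls to 0.07× activity: 0.25 × 0.07 = 0.0175.
CYP2B6 (68%) and the residual 7% are unaffected.
Relative clearance = 0.0175 + 0.68 + 0.07 = 0.7675.
Steady-state concentration ∝ 1/CL, so new value = 67.1 / 0.7675 = 87 μmol/L.

87 μmol/L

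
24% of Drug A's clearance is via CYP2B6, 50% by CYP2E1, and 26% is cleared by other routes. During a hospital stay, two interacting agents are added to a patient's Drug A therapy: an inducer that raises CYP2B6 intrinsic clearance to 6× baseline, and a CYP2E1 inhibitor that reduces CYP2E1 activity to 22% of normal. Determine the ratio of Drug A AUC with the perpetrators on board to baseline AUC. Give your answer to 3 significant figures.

CYP2B6: 0.24 × 6 = 1.44
CYP2E1: 0.5 × 0.22 = 0.11
Other: 0.26 (unchanged)
New clearance relative to baseline: 1.44 + 0.11 + 0.26 = 1.81.
AUC ∝ 1/CL: fold-change = 1 / 1.81 = 0.552.

0.552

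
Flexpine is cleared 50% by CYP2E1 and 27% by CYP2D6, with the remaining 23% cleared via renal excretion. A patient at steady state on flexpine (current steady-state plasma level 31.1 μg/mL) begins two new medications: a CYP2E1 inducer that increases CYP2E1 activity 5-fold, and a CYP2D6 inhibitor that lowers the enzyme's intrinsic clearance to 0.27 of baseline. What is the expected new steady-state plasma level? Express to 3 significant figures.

11.1 μg/mL

The CYP2E1 pathway (50% of clearance) is boosted to 5× activity: 0.5 × 5 = 2.5.
The CYP2D6 pathway (27% of clearance) drops to 0.27× activity: 0.27 × 0.27 = 0.0729.
Non-CYP routes (23%) are unchanged.
New clearance relative to baseline: 2.5 + 0.0729 + 0.23 = 2.8029.
Dividing the baseline by the relative clearance: 31.1 / 2.8029 = 11.1 μg/mL.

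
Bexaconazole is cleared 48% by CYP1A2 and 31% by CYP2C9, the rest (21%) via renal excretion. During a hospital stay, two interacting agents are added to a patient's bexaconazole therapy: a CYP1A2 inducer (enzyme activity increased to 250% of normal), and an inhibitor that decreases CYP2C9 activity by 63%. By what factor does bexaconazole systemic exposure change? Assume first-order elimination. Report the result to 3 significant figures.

0.656

CYP1A2: 0.48 × 2.5 = 1.2
CYP2C9: 0.31 × 0.37 = 0.1147
Other: 0.21 (unchanged)
CL_new/CL_old = 1.2 + 0.1147 + 0.21 = 1.5247.
Because systemic exposure varies inversely with clearance, the combined effect is 1 / 1.5247 = 0.656.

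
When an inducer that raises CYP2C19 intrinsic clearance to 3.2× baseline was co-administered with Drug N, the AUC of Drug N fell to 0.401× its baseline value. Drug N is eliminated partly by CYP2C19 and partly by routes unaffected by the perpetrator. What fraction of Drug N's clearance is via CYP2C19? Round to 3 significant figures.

0.679

Write x for the fraction cleared via CYP2C19. The observed AUC change means clearance rose to 1/0.401 = 2.494 of baseline.
Setting x·3.2 + (1 − x) = 2.494 and solving: x = (2.494 − 1)/(3.2 − 1) = 0.679.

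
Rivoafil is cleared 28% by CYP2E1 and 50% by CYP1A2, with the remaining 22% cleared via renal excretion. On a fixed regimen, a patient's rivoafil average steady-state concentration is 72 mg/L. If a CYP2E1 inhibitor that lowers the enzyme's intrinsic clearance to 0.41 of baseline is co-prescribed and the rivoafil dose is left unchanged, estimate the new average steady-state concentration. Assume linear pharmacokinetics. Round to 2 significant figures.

86 mg/L

The CYP2E1 pathway (28% of clearance) drops to 0.41× activity: 0.28 × 0.41 = 0.1148.
CYP1A2 (50%) and the residual 22% are unaffected.
Relative clearance = 0.1148 + 0.5 + 0.22 = 0.8348.
Average steady-state concentration ∝ 1/CL, so new value = 72 / 0.8348 = 86 mg/L.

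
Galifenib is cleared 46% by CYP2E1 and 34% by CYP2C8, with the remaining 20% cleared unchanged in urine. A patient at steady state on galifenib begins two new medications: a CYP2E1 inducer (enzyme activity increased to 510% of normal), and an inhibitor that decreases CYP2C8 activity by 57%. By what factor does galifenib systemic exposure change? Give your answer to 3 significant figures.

0.371

The CYP2E1 pathway (46% of clearance) increases to 5.1× activity: 0.46 × 5.1 = 2.346.
The CYP2C8 pathway (34% of clearance) falls to 0.43× activity: 0.34 × 0.43 = 0.1462.
Non-CYP routes (20%) are unchanged.
Relative clearance = 2.346 + 0.1462 + 0.2 = 2.6922.
Systemic exposure ∝ 1/CL: fold-change = 1 / 2.6922 = 0.371.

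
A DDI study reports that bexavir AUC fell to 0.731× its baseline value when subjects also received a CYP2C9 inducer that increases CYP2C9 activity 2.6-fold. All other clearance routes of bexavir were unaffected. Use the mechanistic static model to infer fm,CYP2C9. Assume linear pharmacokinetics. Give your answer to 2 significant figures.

0.23

CL'/CL = 1 / 0.731 = 1.368
2.6·fm + (1 − fm) = 1.368
fm = (1.368 − 1) / (2.6 − 1) = 0.23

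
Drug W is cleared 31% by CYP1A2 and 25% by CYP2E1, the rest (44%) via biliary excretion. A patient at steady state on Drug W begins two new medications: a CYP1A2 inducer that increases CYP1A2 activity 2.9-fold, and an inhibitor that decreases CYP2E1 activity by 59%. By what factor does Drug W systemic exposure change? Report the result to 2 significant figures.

0.69

The CYP1A2 pathway (31% of clearance) increases to 2.9× activity: 0.31 × 2.9 = 0.899.
The CYP2E1 pathway (25% of clearance) falls to 0.41× activity: 0.25 × 0.41 = 0.1025.
Non-CYP routes (44%) are unchanged.
Relative clearance = 0.899 + 0.1025 + 0.44 = 1.4415.
Systemic exposure ∝ 1/CL: fold-change = 1 / 1.4415 = 0.69.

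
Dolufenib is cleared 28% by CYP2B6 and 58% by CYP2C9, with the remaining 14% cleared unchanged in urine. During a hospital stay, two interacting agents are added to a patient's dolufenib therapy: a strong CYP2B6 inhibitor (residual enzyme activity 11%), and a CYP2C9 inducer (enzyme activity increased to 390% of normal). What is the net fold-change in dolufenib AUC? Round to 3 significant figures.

CYP2B6: 0.28 × 0.11 = 0.0308
CYP2C9: 0.58 × 3.9 = 2.262
Other: 0.14 (unchanged)
CL_new/CL_old = 0.0308 + 2.262 + 0.14 = 2.4328.
AUC ∝ 1/CL: fold-change = 1 / 2.4328 = 0.411.

0.411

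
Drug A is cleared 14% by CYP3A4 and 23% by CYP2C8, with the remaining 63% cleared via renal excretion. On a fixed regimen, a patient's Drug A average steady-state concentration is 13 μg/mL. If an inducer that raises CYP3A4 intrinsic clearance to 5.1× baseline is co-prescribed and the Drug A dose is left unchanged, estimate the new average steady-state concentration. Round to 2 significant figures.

8.3 μg/mL

CYP3A4: 0.14 × 5.1 = 0.714
CYP2C8: 0.23 (unchanged)
Other: 0.63 (unchanged)
Relative clearance = 0.714 + 0.23 + 0.63 = 1.574.
Average steady-state concentration ∝ 1/CL, so new value = 13 / 1.574 = 8.3 μg/mL.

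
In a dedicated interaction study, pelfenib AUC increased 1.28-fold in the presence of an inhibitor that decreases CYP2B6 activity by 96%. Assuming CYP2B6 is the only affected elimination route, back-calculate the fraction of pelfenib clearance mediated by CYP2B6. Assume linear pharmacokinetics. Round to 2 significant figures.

0.23

Let fm be the CYP2B6 fraction. New clearance relative to baseline = fm × 0.04 + (1 − fm).
AUC ratio = 1 / (new CL fraction), so new CL fraction = 1 / 1.28 = 0.7812.
fm × 0.04 + 1 − fm = 0.7812  ⇒  fm × (0.04 − 1) = −0.2188  ⇒  fm = 0.23.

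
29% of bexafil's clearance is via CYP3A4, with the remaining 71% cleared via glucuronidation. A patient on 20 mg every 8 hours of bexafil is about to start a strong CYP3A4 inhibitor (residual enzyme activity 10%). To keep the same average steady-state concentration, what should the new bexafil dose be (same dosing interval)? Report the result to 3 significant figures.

14.8 mg

The CYP3A4 pathway (29% of clearance) is reduced to 0.1× activity: 0.29 × 0.1 = 0.029.
Non-CYP routes (71%) are unchanged.
CL_new/CL_old = 0.029 + 0.71 = 0.739.
Css,avg = (dose rate)/CL, so holding Css fixed requires dose ∝ CL: 20 × 0.739 = 14.8 mg.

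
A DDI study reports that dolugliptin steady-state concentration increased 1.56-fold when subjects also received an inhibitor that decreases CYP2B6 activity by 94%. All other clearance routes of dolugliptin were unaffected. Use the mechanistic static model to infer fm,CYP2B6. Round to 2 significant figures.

0.38

Write x for the fraction cleared via CYP2B6. The observed steady-state concentration change means clearance fell to 1/1.56 = 0.641 of baseline.
Only the CYP2B6 route changed, so 0.641 = x·0.06 + (1 − x), giving x = 0.38.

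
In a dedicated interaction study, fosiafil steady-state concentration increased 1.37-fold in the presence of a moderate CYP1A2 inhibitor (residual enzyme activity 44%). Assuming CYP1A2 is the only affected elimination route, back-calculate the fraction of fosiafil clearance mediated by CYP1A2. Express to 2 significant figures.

0.48

Write x for the fraction cleared via CYP1A2. The observed steady-state concentration change means clearance fell to 1/1.37 = 0.7299 of baseline.
Only the CYP1A2 route changed, so 0.7299 = x·0.44 + (1 − x), giving x = 0.48.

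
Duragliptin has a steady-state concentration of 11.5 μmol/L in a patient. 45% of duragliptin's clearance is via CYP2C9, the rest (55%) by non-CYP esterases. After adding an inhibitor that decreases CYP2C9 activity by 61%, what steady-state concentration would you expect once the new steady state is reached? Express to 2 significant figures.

The CYP2C9 pathway (45% of clearance) falls to 0.39× activity: 0.45 × 0.39 = 0.1755.
The remaining 55% of clearance is unaffected.
CL_new/CL_old = 0.1755 + 0.55 = 0.7255.
New steady-state concentration = baseline ÷ relative clearance = 11.5 / 0.7255 = 16 μmol/L.

16 μmol/L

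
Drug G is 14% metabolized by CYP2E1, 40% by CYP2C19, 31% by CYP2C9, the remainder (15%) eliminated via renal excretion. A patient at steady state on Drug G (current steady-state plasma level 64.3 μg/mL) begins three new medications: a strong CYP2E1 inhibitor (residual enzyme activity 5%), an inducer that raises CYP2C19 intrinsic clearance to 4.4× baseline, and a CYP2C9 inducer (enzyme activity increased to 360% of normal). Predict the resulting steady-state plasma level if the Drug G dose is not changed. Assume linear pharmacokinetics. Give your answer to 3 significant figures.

21.2 μg/mL

CYP2E1: 0.14 × 0.05 = 0.007
CYP2C19: 0.4 × 4.4 = 1.76
CYP2C9: 0.31 × 3.6 = 1.116
Other: 0.15 (unchanged)
New clearance relative to baseline: 0.007 + 1.76 + 1.116 + 0.15 = 3.033.
New steady-state plasma level = 64.3 / 3.033 = 21.2 μg/mL (concentration scales inversely with clearance).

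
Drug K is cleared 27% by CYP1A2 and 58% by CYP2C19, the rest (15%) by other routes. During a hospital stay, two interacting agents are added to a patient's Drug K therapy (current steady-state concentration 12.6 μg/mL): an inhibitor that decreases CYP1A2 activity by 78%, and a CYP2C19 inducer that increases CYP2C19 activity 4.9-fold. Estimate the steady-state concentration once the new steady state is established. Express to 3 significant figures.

4.13 μg/mL

CYP1A2: 0.27 × 0.22 = 0.0594
CYP2C19: 0.58 × 4.9 = 2.842
Other: 0.15 (unchanged)
Relative clearance = 0.0594 + 2.842 + 0.15 = 3.0514.
New steady-state concentration = 12.6 / 3.0514 = 4.13 μg/mL (concentration scales inversely with clearance).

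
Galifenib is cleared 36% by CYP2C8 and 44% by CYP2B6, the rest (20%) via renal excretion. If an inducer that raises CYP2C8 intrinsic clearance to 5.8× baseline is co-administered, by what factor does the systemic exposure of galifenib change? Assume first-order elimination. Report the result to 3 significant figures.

The CYP2C8 pathway (36% of clearance) rises to 5.8× activity: 0.36 × 5.8 = 2.088.
CYP2B6 (44%) and the residual 20% are unaffected.
CL_new/CL_old = 2.088 + 0.44 + 0.2 = 2.728.
Systemic exposure ratio = CL_old/CL_new = 1 / 2.728 = 0.367.

0.367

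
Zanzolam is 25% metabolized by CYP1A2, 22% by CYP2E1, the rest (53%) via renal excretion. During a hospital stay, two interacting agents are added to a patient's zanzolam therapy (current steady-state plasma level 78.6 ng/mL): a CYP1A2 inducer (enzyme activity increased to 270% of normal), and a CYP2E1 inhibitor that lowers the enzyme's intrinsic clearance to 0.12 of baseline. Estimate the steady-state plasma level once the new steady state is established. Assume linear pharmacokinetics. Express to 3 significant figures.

The CYP1A2 pathway (25% of clearance) increases to 2.7× activity: 0.25 × 2.7 = 0.675.
The CYP2E1 pathway (22% of clearance) falls to 0.12× activity: 0.22 × 0.12 = 0.0264.
The remaining 53% of clearance is unaffected.
New clearance relative to baseline: 0.675 + 0.0264 + 0.53 = 1.2314.
New steady-state plasma level = 78.6 / 1.2314 = 63.8 ng/mL (concentration scales inversely with clearance).

63.8 ng/mL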